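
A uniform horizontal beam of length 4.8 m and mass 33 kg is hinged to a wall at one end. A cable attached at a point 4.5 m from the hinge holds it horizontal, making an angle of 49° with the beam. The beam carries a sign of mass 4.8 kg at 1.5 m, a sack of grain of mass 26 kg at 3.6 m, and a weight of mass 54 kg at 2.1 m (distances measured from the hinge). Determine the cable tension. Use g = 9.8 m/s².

Sum moments about the hinge (the unknown hinge reaction has zero arm there).
Beam weight: 33 × 9.8 = 323.4 N down at 2.4 m → arm 2.4 m, τ = 323.4 × 2.4 = 776.2 N·m clockwise.
Sign: 4.8 × 9.8 = 47.04 N down at 1.5 m → arm 1.5 m, τ = 47.04 × 1.5 = 70.56 N·m clockwise.
Sack of grain: 26 × 9.8 = 254.8 N down at 3.6 m → arm 3.6 m, τ = 254.8 × 3.6 = 917.3 N·m clockwise.
Weight: 54 × 9.8 = 529.2 N down at 2.1 m → arm 2.1 m, τ = 529.2 × 2.1 = 1111 N·m clockwise.
Total clockwise load moment = 2875 N·m.
The cable tension T acts at 4.5 m; only its component perpendicular to the beam, T sinθ, produces torque. sin 49° = 0.7547.
Στ = 0 ⇒ T × 4.5 × 0.7547 = 2875 ⇒ T = 2875 / 3.396 = 847 N.

T ≈ 847 N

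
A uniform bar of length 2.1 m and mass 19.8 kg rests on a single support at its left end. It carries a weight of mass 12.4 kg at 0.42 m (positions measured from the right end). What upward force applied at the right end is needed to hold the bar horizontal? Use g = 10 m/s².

Sum moments about the left end (the unknown pivot reaction has zero arm there).
Beam weight: 19.8 × 10 = 198 N down at 1.05 m → arm 1.05 m, τ = 198 × 1.05 = 207.9 N·m clockwise.
Weight: 12.4 × 10 = 124 N down at 0.42 m → arm 1.68 m, τ = 124 × 1.68 = 208.3 N·m clockwise.
Net moment of the loads = 416.2 N·m clockwise.
The upward force F acts at the right end, arm 2.1 m, giving F × 2.1 counterclockwise.
Setting net torque to zero: F × 2.1 = 416.2 → F = 416.2 / 2.1 = 198 N.

F ≈ 198 N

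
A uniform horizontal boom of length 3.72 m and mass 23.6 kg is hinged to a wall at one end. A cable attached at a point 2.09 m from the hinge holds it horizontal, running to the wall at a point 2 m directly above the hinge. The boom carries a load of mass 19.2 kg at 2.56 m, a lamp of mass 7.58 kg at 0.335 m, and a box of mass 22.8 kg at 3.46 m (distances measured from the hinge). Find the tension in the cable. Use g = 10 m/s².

T ≈ 1210 N

About the hinge:
Beam weight: 23.6 × 10 = 236 N down at 1.86 m → arm 1.86 m, τ = 236 × 1.86 = 439 N·m clockwise.
Load: 19.2 × 10 = 192 N down at 2.56 m → arm 2.56 m, τ = 192 × 2.56 = 491.5 N·m clockwise.
Lamp: 7.58 × 10 = 75.8 N down at 0.335 m → arm 0.335 m, τ = 75.8 × 0.335 = 25.39 N·m clockwise.
Box: 22.8 × 10 = 228 N down at 3.46 m → arm 3.46 m, τ = 228 × 3.46 = 788.9 N·m clockwise.
Total clockwise load moment = 1745 N·m.
The cable tension T acts at 2.09 m; only its component perpendicular to the boom, T sinθ, produces torque. sinθ = h/√(h²+d²) = 2/√(2²+2.09²) = 0.6914.
Balancing moments: T × 2.09 × 0.6914 = 1745, giving T = 1745 / 1.445 = 1210 N.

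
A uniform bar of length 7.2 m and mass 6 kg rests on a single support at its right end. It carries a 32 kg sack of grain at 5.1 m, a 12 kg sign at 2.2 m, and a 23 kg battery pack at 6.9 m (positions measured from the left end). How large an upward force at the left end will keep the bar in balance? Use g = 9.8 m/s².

Taking torques about the right end:
Beam weight: 6 × 9.8 = 58.8 N down at 3.6 m → arm 3.6 m, τ = 58.8 × 3.6 = 211.7 N·m counterclockwise.
Sack of grain: 32 × 9.8 = 313.6 N down at 5.1 m → arm 2.1 m, τ = 313.6 × 2.1 = 658.6 N·m counterclockwise.
Sign: 12 × 9.8 = 117.6 N down at 2.2 m → arm 5 m, τ = 117.6 × 5 = 588 N·m counterclockwise.
Battery pack: 23 × 9.8 = 225.4 N down at 6.9 m → arm 0.3 m, τ = 225.4 × 0.3 = 67.62 N·m counterclockwise.
Net moment of the loads = 1526 N·m counterclockwise.
The upward force F acts at the left end, arm 7.2 m, giving F × 7.2 clockwise.
Στ = 0 ⇒ F × 7.2 = 1526 ⇒ F = 1526 / 7.2 = 212 N.

F ≈ 212 N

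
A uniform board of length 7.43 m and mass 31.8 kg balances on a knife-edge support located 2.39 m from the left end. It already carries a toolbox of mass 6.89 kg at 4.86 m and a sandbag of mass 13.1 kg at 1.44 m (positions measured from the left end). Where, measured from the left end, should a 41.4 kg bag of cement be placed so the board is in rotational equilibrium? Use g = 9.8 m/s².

Sum moments about the knife-edge support (at 2.39 m from the left end) (the support reaction has zero arm there).
Beam weight: 31.8 × 9.8 = 311.6 N down at 3.715 m → arm 1.325 m, τ = 311.6 × 1.325 = 412.9 N·m clockwise.
Toolbox: 6.89 × 9.8 = 67.52 N down at 4.86 m → arm 2.47 m, τ = 67.52 × 2.47 = 166.8 N·m clockwise.
Sandbag: 13.1 × 9.8 = 128.4 N down at 1.44 m → arm 0.95 m, τ = 128.4 × 0.95 = 122 N·m counterclockwise.
Net moment of existing loads = 457.7 N·m clockwise.
The bag of cement weighs 41.4 × 9.8 = 405.7 N and must supply an equal counterclockwise moment, so its lever arm about the knife-edge support is 457.7 / 405.7 = 1.13 m.
That puts it at 2.39 − 1.13 = 1.26 m from the left end.

x ≈ 1.26 m from the left end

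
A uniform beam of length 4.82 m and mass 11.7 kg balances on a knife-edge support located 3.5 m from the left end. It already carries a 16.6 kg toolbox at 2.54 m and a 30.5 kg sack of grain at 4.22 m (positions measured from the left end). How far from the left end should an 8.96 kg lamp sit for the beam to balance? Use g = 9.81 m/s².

About the knife-edge support (at 3.5 m from the left end):
Beam weight: 11.7 × 9.81 = 114.8 N down at 2.41 m → arm 1.09 m, τ = 114.8 × 1.09 = 125.1 N·m counterclockwise.
Toolbox: 16.6 × 9.81 = 162.8 N down at 2.54 m → arm 0.96 m, τ = 162.8 × 0.96 = 156.3 N·m counterclockwise.
Sack of grain: 30.5 × 9.81 = 299.2 N down at 4.22 m → arm 0.72 m, τ = 299.2 × 0.72 = 215.4 N·m clockwise.
Net moment of existing loads = 66 N·m counterclockwise.
The lamp weighs 8.96 × 9.81 = 87.9 N and must supply an equal clockwise moment, so its lever arm about the knife-edge support is 66 / 87.9 = 0.751 m.
That puts it at 3.5 + 0.751 = 4.25 m from the left end.

x ≈ 4.25 m from the left end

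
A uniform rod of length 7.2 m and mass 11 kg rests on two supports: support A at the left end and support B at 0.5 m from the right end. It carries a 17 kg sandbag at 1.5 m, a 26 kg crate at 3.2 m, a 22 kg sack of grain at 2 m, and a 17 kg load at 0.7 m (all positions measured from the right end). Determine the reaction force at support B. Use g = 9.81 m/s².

Taking torques about support A:
Beam weight: 11 × 9.81 = 107.9 N down at 3.6 m → arm 3.6 m, τ = 107.9 × 3.6 = 388.4 N·m clockwise.
Sandbag: 17 × 9.81 = 166.8 N down at 1.5 m → arm 5.7 m, τ = 166.8 × 5.7 = 950.8 N·m clockwise.
Crate: 26 × 9.81 = 255.1 N down at 3.2 m → arm 4 m, τ = 255.1 × 4 = 1020 N·m clockwise.
Sack of grain: 22 × 9.81 = 215.8 N down at 2 m → arm 5.2 m, τ = 215.8 × 5.2 = 1122 N·m clockwise.
Load: 17 × 9.81 = 166.8 N down at 0.7 m → arm 6.5 m, τ = 166.8 × 6.5 = 1084 N·m clockwise.
Net load moment about support A = 4565 N·m clockwise.
Reaction R at support B is upward at 0.5 m, arm 6.7 m → moment R × 6.7 counterclockwise.
For rotational equilibrium, R × 6.7 = 4565, so R = 681 N.

R_B ≈ 681 N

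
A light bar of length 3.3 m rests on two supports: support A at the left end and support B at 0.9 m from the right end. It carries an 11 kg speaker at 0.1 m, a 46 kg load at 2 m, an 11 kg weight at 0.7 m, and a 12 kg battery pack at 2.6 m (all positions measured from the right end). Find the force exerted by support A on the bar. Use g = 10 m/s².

Choose support B as the axis so its reaction then has zero moment arm.
Speaker: 11 × 10 = 110 N down at 0.1 m → arm 0.8 m, τ = 110 × 0.8 = 88 N·m clockwise.
Load: 46 × 10 = 460 N down at 2 m → arm 1.1 m, τ = 460 × 1.1 = 506 N·m counterclockwise.
Weight: 11 × 10 = 110 N down at 0.7 m → arm 0.2 m, τ = 110 × 0.2 = 22 N·m clockwise.
Battery pack: 12 × 10 = 120 N down at 2.6 m → arm 1.7 m, τ = 120 × 1.7 = 204 N·m counterclockwise.
Net load moment about support B = 600 N·m counterclockwise.
Reaction R at support A is upward at 3.3 m, arm 2.4 m → moment R × 2.4 clockwise.
For rotational equilibrium, R × 2.4 = 600, so R = 250 N.

R_A ≈ 250 N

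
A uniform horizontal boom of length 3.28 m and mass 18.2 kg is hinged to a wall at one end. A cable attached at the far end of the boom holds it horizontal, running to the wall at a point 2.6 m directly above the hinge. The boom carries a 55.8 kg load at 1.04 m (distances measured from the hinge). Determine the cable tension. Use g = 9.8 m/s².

Sum moments about the hinge (the unknown hinge reaction has zero arm there).
Beam weight: 18.2 × 9.8 = 178.4 N down at 1.64 m → arm 1.64 m, τ = 178.4 × 1.64 = 292.6 N·m clockwise.
Load: 55.8 × 9.8 = 546.8 N down at 1.04 m → arm 1.04 m, τ = 546.8 × 1.04 = 568.7 N·m clockwise.
Total clockwise load moment = 861.3 N·m.
The cable tension T acts at 3.28 m; only its component perpendicular to the boom, T sinθ, produces torque. sinθ = h/√(h²+d²) = 2.6/√(2.6²+3.28²) = 0.6212.
Balancing moments: T × 3.28 × 0.6212 = 861.3, giving T = 861.3 / 2.038 = 423 N.

T ≈ 423 N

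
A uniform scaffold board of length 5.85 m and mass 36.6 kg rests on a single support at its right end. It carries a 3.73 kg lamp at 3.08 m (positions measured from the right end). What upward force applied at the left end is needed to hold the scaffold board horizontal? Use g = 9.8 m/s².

Taking torques about the right end:
Beam weight: 36.6 × 9.8 = 358.7 N down at 2.925 m → arm 2.925 m, τ = 358.7 × 2.925 = 1049 N·m counterclockwise.
Lamp: 3.73 × 9.8 = 36.55 N down at 3.08 m → arm 3.08 m, τ = 36.55 × 3.08 = 112.6 N·m counterclockwise.
Net moment of the loads = 1162 N·m counterclockwise.
The upward force F acts at the left end, arm 5.85 m, giving F × 5.85 clockwise.
For rotational equilibrium, F × 5.85 = 1162, so F = 1162 / 5.85 = 199 N.

F ≈ 199 N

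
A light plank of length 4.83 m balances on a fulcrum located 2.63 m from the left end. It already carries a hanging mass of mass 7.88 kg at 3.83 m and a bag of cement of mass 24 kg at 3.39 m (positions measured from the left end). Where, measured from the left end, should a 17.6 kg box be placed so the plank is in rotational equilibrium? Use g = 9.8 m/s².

x ≈ 1.06 m from the left end

Take moments about the fulcrum (at 2.63 m from the left end).
Hanging mass: 7.88 × 9.8 = 77.22 N down at 3.83 m → arm 1.2 m, τ = 77.22 × 1.2 = 92.66 N·m clockwise.
Bag of cement: 24 × 9.8 = 235.2 N down at 3.39 m → arm 0.76 m, τ = 235.2 × 0.76 = 178.8 N·m clockwise.
Net moment of existing loads = 271.5 N·m clockwise.
The box weighs 17.6 × 9.8 = 172.5 N and must supply an equal counterclockwise moment, so its lever arm about the fulcrum is 271.5 / 172.5 = 1.57 m.
That puts it at 2.63 − 1.57 = 1.06 m from the left end.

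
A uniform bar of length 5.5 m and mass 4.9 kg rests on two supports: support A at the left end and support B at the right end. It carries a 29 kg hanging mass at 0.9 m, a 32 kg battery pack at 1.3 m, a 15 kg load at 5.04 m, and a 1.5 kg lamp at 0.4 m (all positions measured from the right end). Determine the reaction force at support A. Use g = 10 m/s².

R_A ≈ 286 N

Sum moments about support B (its reaction then has zero moment arm).
Beam weight: 4.9 × 10 = 49 N down at 2.75 m → arm 2.75 m, τ = 49 × 2.75 = 134.8 N·m counterclockwise.
Hanging mass: 29 × 10 = 290 N down at 0.9 m → arm 0.9 m, τ = 290 × 0.9 = 261 N·m counterclockwise.
Battery pack: 32 × 10 = 320 N down at 1.3 m → arm 1.3 m, τ = 320 × 1.3 = 416 N·m counterclockwise.
Load: 15 × 10 = 150 N down at 5.04 m → arm 5.04 m, τ = 150 × 5.04 = 756 N·m counterclockwise.
Lamp: 1.5 × 10 = 15 N down at 0.4 m → arm 0.4 m, τ = 15 × 0.4 = 6 N·m counterclockwise.
Net load moment about support B = 1574 N·m counterclockwise.
Reaction R at support A is upward at 5.5 m, arm 5.5 m → moment R × 5.5 clockwise.
Balancing moments: R × 5.5 = 1574, giving R = 286 N.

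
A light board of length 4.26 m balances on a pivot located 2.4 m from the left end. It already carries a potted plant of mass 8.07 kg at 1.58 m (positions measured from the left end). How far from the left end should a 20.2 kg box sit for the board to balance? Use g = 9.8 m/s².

Sum moments about the pivot (at 2.4 m from the left end) (the support reaction has zero arm there).
Potted plant: 8.07 × 9.8 = 79.09 N down at 1.58 m → arm 0.82 m, τ = 79.09 × 0.82 = 64.85 N·m counterclockwise.
Net moment of existing loads = 64.85 N·m counterclockwise.
The box weighs 20.2 × 9.8 = 198 N and must supply an equal clockwise moment, so its lever arm about the pivot is 64.85 / 198 = 0.328 m.
That puts it at 2.4 + 0.328 = 2.73 m from the left end.

x ≈ 2.73 m from the left end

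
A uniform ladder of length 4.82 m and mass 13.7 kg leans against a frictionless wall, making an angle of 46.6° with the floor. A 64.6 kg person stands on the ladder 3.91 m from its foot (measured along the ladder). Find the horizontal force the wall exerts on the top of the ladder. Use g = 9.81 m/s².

N_wall ≈ 550 N

Choose the foot of the ladder as the axis so the floor normal and friction both act there and drop out.
Ladder weight 13.7×9.81 = 134.4 N acts at 2.41 m along the ladder; its horizontal arm is 2.41·cos46.6° = 1.656 m → τ = 222.6 N·m clockwise.
Person: 64.6×9.81 = 633.7 N at 3.91 m → arm 2.687 m → τ = 1703 N·m clockwise.
Wall normal N acts horizontally at the top; its moment arm is the height L sinθ = 4.82·sin46.6° = 3.502 m, counterclockwise.
Setting net torque to zero: N × 3.502 = 1926 → N = 550 N.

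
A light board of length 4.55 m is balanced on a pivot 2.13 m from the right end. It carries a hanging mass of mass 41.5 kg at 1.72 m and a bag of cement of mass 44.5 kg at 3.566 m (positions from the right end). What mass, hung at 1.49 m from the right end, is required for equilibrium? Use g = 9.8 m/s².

m ≈ 73.3 kg

Choose the pivot (at 2.13 m from the right end) as the axis so the support reaction has zero arm there.
Hanging mass: 41.5 × 9.8 = 406.7 N down at 1.72 m → arm 0.41 m, τ = 406.7 × 0.41 = 166.7 N·m clockwise.
Bag of cement: 44.5 × 9.8 = 436.1 N down at 3.566 m → arm 1.436 m, τ = 436.1 × 1.436 = 626.2 N·m counterclockwise.
Net moment of known loads = 459.5 N·m counterclockwise.
An unknown mass m at 1.49 m has arm 0.64 m; its moment is m·g·0.64 clockwise.
Setting net torque to zero: m × 9.8 × 0.64 = 459.5 → m = 459.5 / (9.8 × 0.64) = 73.3 kg.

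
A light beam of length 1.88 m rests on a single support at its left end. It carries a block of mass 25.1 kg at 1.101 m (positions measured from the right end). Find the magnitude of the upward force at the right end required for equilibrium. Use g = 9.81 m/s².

F ≈ 102 N

Sum moments about the left end (the unknown pivot reaction has zero arm there).
Block: 25.1 × 9.81 = 246.2 N down at 1.101 m → arm 0.779 m, τ = 246.2 × 0.779 = 191.8 N·m clockwise.
Net moment of the loads = 191.8 N·m clockwise.
The upward force F acts at the right end, arm 1.88 m, giving F × 1.88 counterclockwise.
For rotational equilibrium, F × 1.88 = 191.8, so F = 191.8 / 1.88 = 102 N.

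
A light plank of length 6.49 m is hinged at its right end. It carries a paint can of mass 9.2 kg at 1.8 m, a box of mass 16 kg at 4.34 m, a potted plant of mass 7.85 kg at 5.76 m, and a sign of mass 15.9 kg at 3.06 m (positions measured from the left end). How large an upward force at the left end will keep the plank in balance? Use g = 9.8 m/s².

F ≈ 208 N

Choose the right end as the axis so the unknown pivot reaction has zero arm there.
Paint can: 9.2 × 9.8 = 90.16 N down at 1.8 m → arm 4.69 m, τ = 90.16 × 4.69 = 422.9 N·m counterclockwise.
Box: 16 × 9.8 = 156.8 N down at 4.34 m → arm 2.15 m, τ = 156.8 × 2.15 = 337.1 N·m counterclockwise.
Potted plant: 7.85 × 9.8 = 76.93 N down at 5.76 m → arm 0.73 m, τ = 76.93 × 0.73 = 56.16 N·m counterclockwise.
Sign: 15.9 × 9.8 = 155.8 N down at 3.06 m → arm 3.43 m, τ = 155.8 × 3.43 = 534.4 N·m counterclockwise.
Net moment of the loads = 1351 N·m counterclockwise.
The upward force F acts at the left end, arm 6.49 m, giving F × 6.49 clockwise.
Balancing moments: F × 6.49 = 1351, giving F = 1351 / 6.49 = 208 N.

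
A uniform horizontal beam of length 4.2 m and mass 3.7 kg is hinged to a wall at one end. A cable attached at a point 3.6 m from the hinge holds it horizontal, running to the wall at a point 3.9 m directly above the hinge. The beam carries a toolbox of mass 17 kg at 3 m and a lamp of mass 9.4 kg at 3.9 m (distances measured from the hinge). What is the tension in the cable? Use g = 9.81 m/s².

T ≈ 354 N

Choose the hinge as the axis so the unknown hinge reaction has zero arm there.
Beam weight: 3.7 × 9.81 = 36.3 N down at 2.1 m → arm 2.1 m, τ = 36.3 × 2.1 = 76.23 N·m clockwise.
Toolbox: 17 × 9.81 = 166.8 N down at 3 m → arm 3 m, τ = 166.8 × 3 = 500.4 N·m clockwise.
Lamp: 9.4 × 9.81 = 92.21 N down at 3.9 m → arm 3.9 m, τ = 92.21 × 3.9 = 359.6 N·m clockwise.
Total clockwise load moment = 936.2 N·m.
The cable tension T acts at 3.6 m; only its component perpendicular to the beam, T sinθ, produces torque. sinθ = h/√(h²+d²) = 3.9/√(3.9²+3.6²) = 0.7348.
Στ = 0 ⇒ T × 3.6 × 0.7348 = 936.2 ⇒ T = 936.2 / 2.645 = 354 N.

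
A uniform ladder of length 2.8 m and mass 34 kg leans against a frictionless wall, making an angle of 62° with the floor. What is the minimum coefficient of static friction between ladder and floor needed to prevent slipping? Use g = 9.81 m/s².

μ_min ≈ 0.266

Take moments about the foot of the ladder.
Ladder weight 34×9.81 = 333.5 N acts at 1.4 m along the ladder; its horizontal arm is 1.4·cos62° = 0.6573 m → τ = 219.2 N·m clockwise.
Wall normal N acts horizontally at the top; its moment arm is the height L sinθ = 2.8·sin62° = 2.472 m, counterclockwise.
For rotational equilibrium, N × 2.472 = 219.2, so N = 88.67 N.
ΣFx = 0 ⇒ f = N_wall = 88.67 N. ΣFy = 0 ⇒ N_floor = 333.5 N.
μ_min = f / N_floor = 88.67 / 333.5 = 0.266.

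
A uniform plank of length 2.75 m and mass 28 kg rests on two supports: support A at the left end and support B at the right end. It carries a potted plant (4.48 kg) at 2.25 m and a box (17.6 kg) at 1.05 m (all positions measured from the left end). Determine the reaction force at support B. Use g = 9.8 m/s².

Taking torques about support A:
Beam weight: 28 × 9.8 = 274.4 N down at 1.375 m → arm 1.375 m, τ = 274.4 × 1.375 = 377.3 N·m clockwise.
Potted plant: 4.48 × 9.8 = 43.9 N down at 2.25 m → arm 2.25 m, τ = 43.9 × 2.25 = 98.77 N·m clockwise.
Box: 17.6 × 9.8 = 172.5 N down at 1.05 m → arm 1.05 m, τ = 172.5 × 1.05 = 181.1 N·m clockwise.
Net load moment about support A = 657.2 N·m clockwise.
Reaction R at support B is upward at 2.75 m, arm 2.75 m → moment R × 2.75 counterclockwise.
Στ = 0 ⇒ R × 2.75 = 657.2 ⇒ R = 239 N.

R_B ≈ 239 N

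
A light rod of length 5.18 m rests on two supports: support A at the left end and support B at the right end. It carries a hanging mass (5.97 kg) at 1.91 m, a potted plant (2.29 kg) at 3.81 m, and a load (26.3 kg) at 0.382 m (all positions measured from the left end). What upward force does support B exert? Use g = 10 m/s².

R_B ≈ 58.3 N

Taking torques about support A:
Hanging mass: 5.97 × 10 = 59.7 N down at 1.91 m → arm 1.91 m, τ = 59.7 × 1.91 = 114 N·m clockwise.
Potted plant: 2.29 × 10 = 22.9 N down at 3.81 m → arm 3.81 m, τ = 22.9 × 3.81 = 87.25 N·m clockwise.
Load: 26.3 × 10 = 263 N down at 0.382 m → arm 0.382 m, τ = 263 × 0.382 = 100.5 N·m clockwise.
Net load moment about support A = 301.8 N·m clockwise.
Reaction R at support B is upward at 5.18 m, arm 5.18 m → moment R × 5.18 counterclockwise.
Στ = 0 ⇒ R × 5.18 = 301.8 ⇒ R = 58.3 N.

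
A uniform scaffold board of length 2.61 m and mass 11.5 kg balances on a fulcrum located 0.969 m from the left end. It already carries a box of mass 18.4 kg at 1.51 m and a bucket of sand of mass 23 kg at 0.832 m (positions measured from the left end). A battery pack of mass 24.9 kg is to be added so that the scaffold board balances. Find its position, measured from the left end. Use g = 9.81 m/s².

x ≈ 0.541 m from the left end

Taking torques about the fulcrum (at 0.969 m from the left end):
Beam weight: 11.5 × 9.81 = 112.8 N down at 1.305 m → arm 0.336 m, τ = 112.8 × 0.336 = 37.9 N·m clockwise.
Box: 18.4 × 9.81 = 180.5 N down at 1.51 m → arm 0.541 m, τ = 180.5 × 0.541 = 97.65 N·m clockwise.
Bucket of sand: 23 × 9.81 = 225.6 N down at 0.832 m → arm 0.137 m, τ = 225.6 × 0.137 = 30.91 N·m counterclockwise.
Net moment of existing loads = 104.6 N·m clockwise.
The battery pack weighs 24.9 × 9.81 = 244.3 N and must supply an equal counterclockwise moment, so its lever arm about the fulcrum is 104.6 / 244.3 = 0.428 m.
That puts it at 0.969 − 0.428 = 0.541 m from the left end.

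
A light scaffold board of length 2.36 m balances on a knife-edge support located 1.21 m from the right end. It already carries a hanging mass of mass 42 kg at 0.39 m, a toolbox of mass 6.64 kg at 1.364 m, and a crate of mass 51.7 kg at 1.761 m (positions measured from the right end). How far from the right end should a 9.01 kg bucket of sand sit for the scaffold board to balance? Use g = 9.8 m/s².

x ≈ 1.76 m from the right end

Sum moments about the knife-edge support (at 1.21 m from the right end) (the support reaction has zero arm there).
Hanging mass: 42 × 9.8 = 411.6 N down at 0.39 m → arm 0.82 m, τ = 411.6 × 0.82 = 337.5 N·m clockwise.
Toolbox: 6.64 × 9.8 = 65.07 N down at 1.364 m → arm 0.154 m, τ = 65.07 × 0.154 = 10.02 N·m counterclockwise.
Crate: 51.7 × 9.8 = 506.7 N down at 1.761 m → arm 0.551 m, τ = 506.7 × 0.551 = 279.2 N·m counterclockwise.
Net moment of existing loads = 48.28 N·m clockwise.
The bucket of sand weighs 9.01 × 9.8 = 88.3 N and must supply an equal counterclockwise moment, so its lever arm about the knife-edge support is 48.28 / 88.3 = 0.547 m.
That puts it at 1.21 + 0.547 = 1.76 m from the right end.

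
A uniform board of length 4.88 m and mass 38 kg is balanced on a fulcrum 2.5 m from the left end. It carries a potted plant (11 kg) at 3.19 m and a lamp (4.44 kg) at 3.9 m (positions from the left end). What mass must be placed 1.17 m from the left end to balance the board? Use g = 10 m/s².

m ≈ 8.67 kg

Taking torques about the fulcrum (at 2.5 m from the left end):
Beam weight: 38 × 10 = 380 N down at 2.44 m → arm 0.06 m, τ = 380 × 0.06 = 22.8 N·m counterclockwise.
Potted plant: 11 × 10 = 110 N down at 3.19 m → arm 0.69 m, τ = 110 × 0.69 = 75.9 N·m clockwise.
Lamp: 4.44 × 10 = 44.4 N down at 3.9 m → arm 1.4 m, τ = 44.4 × 1.4 = 62.16 N·m clockwise.
Net moment of known loads = 115.3 N·m clockwise.
An unknown mass m at 1.17 m has arm 1.33 m; its moment is m·g·1.33 counterclockwise.
Setting net torque to zero: m × 10 × 1.33 = 115.3 → m = 115.3 / (10 × 1.33) = 8.67 kg.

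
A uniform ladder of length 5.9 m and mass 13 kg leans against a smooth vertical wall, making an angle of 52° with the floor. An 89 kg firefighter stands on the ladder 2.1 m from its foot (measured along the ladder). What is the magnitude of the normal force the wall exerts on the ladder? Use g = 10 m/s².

N_wall ≈ 298 N

Choose the foot of the ladder as the axis so the floor normal and friction both act there and drop out.
Ladder weight 13×10 = 130 N acts at 2.95 m along the ladder; its horizontal arm is 2.95·cos52° = 1.816 m → τ = 236.1 N·m clockwise.
Firefighter: 89×10 = 890 N at 2.1 m → arm 1.293 m → τ = 1151 N·m clockwise.
Wall normal N acts horizontally at the top; its moment arm is the height L sinθ = 5.9·sin52° = 4.649 m, counterclockwise.
For rotational equilibrium, N × 4.649 = 1387, so N = 298 N.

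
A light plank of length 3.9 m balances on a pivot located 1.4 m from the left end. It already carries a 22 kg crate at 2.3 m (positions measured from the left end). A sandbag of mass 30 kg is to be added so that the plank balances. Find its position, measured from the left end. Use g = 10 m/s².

x ≈ 0.74 m from the left end

Taking torques about the pivot (at 1.4 m from the left end):
Crate: 22 × 10 = 220 N down at 2.3 m → arm 0.9 m, τ = 220 × 0.9 = 198 N·m clockwise.
Net moment of existing loads = 198 N·m clockwise.
The sandbag weighs 30 × 10 = 300 N and must supply an equal counterclockwise moment, so its lever arm about the pivot is 198 / 300 = 0.66 m.
That puts it at 1.4 − 0.66 = 0.74 m from the left end.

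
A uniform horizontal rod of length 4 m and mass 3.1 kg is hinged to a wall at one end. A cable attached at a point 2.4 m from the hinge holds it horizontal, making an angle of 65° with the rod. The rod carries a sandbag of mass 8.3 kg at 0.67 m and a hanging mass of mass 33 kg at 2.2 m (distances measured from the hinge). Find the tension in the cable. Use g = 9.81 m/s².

Choose the hinge as the axis so the unknown hinge reaction has zero arm there.
Beam weight: 3.1 × 9.81 = 30.41 N down at 2 m → arm 2 m, τ = 30.41 × 2 = 60.82 N·m clockwise.
Sandbag: 8.3 × 9.81 = 81.42 N down at 0.67 m → arm 0.67 m, τ = 81.42 × 0.67 = 54.55 N·m clockwise.
Hanging mass: 33 × 9.81 = 323.7 N down at 2.2 m → arm 2.2 m, τ = 323.7 × 2.2 = 712.1 N·m clockwise.
Total clockwise load moment = 827.5 N·m.
The cable tension T acts at 2.4 m; only its component perpendicular to the rod, T sinθ, produces torque. sin 65° = 0.9063.
Balancing moments: T × 2.4 × 0.9063 = 827.5, giving T = 827.5 / 2.175 = 380 N.

T ≈ 380 N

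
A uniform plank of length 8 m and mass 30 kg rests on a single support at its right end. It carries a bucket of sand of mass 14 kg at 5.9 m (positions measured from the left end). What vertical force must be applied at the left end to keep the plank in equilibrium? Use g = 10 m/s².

F ≈ 187 N

About the right end:
Beam weight: 30 × 10 = 300 N down at 4 m → arm 4 m, τ = 300 × 4 = 1200 N·m counterclockwise.
Bucket of sand: 14 × 10 = 140 N down at 5.9 m → arm 2.1 m, τ = 140 × 2.1 = 294 N·m counterclockwise.
Net moment of the loads = 1494 N·m counterclockwise.
The upward force F acts at the left end, arm 8 m, giving F × 8 clockwise.
Setting net torque to zero: F × 8 = 1494 → F = 1494 / 8 = 187 N.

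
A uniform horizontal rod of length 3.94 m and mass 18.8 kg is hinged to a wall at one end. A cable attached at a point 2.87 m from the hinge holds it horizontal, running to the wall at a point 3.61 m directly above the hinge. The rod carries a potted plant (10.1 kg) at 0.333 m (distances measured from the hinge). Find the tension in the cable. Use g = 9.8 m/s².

Taking torques about the hinge:
Beam weight: 18.8 × 9.8 = 184.2 N down at 1.97 m → arm 1.97 m, τ = 184.2 × 1.97 = 362.9 N·m clockwise.
Potted plant: 10.1 × 9.8 = 98.98 N down at 0.333 m → arm 0.333 m, τ = 98.98 × 0.333 = 32.96 N·m clockwise.
Total clockwise load moment = 395.9 N·m.
The cable tension T acts at 2.87 m; only its component perpendicular to the rod, T sinθ, produces torque. sinθ = h/√(h²+d²) = 3.61/√(3.61²+2.87²) = 0.7828.
Balancing moments: T × 2.87 × 0.7828 = 395.9, giving T = 395.9 / 2.247 = 176 N.

T ≈ 176 N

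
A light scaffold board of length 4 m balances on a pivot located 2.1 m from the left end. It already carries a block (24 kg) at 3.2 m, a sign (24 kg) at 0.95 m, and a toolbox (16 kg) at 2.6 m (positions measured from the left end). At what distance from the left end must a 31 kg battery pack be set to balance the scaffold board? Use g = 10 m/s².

Choose the pivot (at 2.1 m from the left end) as the axis so the support reaction has zero arm there.
Block: 24 × 10 = 240 N down at 3.2 m → arm 1.1 m, τ = 240 × 1.1 = 264 N·m clockwise.
Sign: 24 × 10 = 240 N down at 0.95 m → arm 1.15 m, τ = 240 × 1.15 = 276 N·m counterclockwise.
Toolbox: 16 × 10 = 160 N down at 2.6 m → arm 0.5 m, τ = 160 × 0.5 = 80 N·m clockwise.
Net moment of existing loads = 68 N·m clockwise.
The battery pack weighs 31 × 10 = 310 N and must supply an equal counterclockwise moment, so its lever arm about the pivot is 68 / 310 = 0.219 m.
That puts it at 2.1 − 0.219 = 1.88 m from the left end.

x ≈ 1.88 m from the left end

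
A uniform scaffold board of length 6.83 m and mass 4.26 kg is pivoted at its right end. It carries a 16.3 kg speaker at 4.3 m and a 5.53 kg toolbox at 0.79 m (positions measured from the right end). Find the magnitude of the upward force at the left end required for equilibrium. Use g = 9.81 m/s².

Taking torques about the right end:
Beam weight: 4.26 × 9.81 = 41.79 N down at 3.415 m → arm 3.415 m, τ = 41.79 × 3.415 = 142.7 N·m counterclockwise.
Speaker: 16.3 × 9.81 = 159.9 N down at 4.3 m → arm 4.3 m, τ = 159.9 × 4.3 = 687.6 N·m counterclockwise.
Toolbox: 5.53 × 9.81 = 54.25 N down at 0.79 m → arm 0.79 m, τ = 54.25 × 0.79 = 42.86 N·m counterclockwise.
Net moment of the loads = 873.2 N·m counterclockwise.
The upward force F acts at the left end, arm 6.83 m, giving F × 6.83 clockwise.
Balancing moments: F × 6.83 = 873.2, giving F = 873.2 / 6.83 = 128 N.

F ≈ 128 N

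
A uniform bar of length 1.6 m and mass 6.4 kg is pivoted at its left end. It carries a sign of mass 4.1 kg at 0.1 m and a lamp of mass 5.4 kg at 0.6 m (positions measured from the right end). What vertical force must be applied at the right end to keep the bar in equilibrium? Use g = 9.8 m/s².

F ≈ 102 N

About the left end:
Beam weight: 6.4 × 9.8 = 62.72 N down at 0.8 m → arm 0.8 m, τ = 62.72 × 0.8 = 50.18 N·m clockwise.
Sign: 4.1 × 9.8 = 40.18 N down at 0.1 m → arm 1.5 m, τ = 40.18 × 1.5 = 60.27 N·m clockwise.
Lamp: 5.4 × 9.8 = 52.92 N down at 0.6 m → arm 1 m, τ = 52.92 × 1 = 52.92 N·m clockwise.
Net moment of the loads = 163.4 N·m clockwise.
The upward force F acts at the right end, arm 1.6 m, giving F × 1.6 counterclockwise.
Balancing moments: F × 1.6 = 163.4, giving F = 163.4 / 1.6 = 102 N.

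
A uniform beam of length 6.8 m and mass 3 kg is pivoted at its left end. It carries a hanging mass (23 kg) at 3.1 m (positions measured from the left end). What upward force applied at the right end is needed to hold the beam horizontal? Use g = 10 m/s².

Taking torques about the left end:
Beam weight: 3 × 10 = 30 N down at 3.4 m → arm 3.4 m, τ = 30 × 3.4 = 102 N·m clockwise.
Hanging mass: 23 × 10 = 230 N down at 3.1 m → arm 3.1 m, τ = 230 × 3.1 = 713 N·m clockwise.
Net moment of the loads = 815 N·m clockwise.
The upward force F acts at the right end, arm 6.8 m, giving F × 6.8 counterclockwise.
Balancing moments: F × 6.8 = 815, giving F = 815 / 6.8 = 120 N.

F ≈ 120 N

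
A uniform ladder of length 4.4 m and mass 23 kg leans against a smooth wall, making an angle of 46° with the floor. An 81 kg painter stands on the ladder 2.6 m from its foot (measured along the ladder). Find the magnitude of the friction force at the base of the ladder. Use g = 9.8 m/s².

f ≈ 562 N

Taking torques about the foot of the ladder:
Ladder weight 23×9.8 = 225.4 N acts at 2.2 m along the ladder; its horizontal arm is 2.2·cos46° = 1.528 m → τ = 344.4 N·m clockwise.
Painter: 81×9.8 = 793.8 N at 2.6 m → arm 1.806 m → τ = 1434 N·m clockwise.
Wall normal N acts horizontally at the top; its moment arm is the height L sinθ = 4.4·sin46° = 3.165 m, counterclockwise.
Balancing moments: N × 3.165 = 1778, giving N = 562 N.
ΣFx = 0: friction at the foot balances the wall's push, so f = N_wall = 562 N.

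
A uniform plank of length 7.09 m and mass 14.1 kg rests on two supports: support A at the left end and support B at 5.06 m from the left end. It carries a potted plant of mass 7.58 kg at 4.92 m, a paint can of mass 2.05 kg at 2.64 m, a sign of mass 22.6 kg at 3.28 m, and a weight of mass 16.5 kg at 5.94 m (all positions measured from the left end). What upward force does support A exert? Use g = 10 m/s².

R_A ≈ 105 N

Sum moments about support B (its reaction then has zero moment arm).
Beam weight: 14.1 × 10 = 141 N down at 3.545 m → arm 1.515 m, τ = 141 × 1.515 = 213.6 N·m counterclockwise.
Potted plant: 7.58 × 10 = 75.8 N down at 4.92 m → arm 0.14 m, τ = 75.8 × 0.14 = 10.61 N·m counterclockwise.
Paint can: 2.05 × 10 = 20.5 N down at 2.64 m → arm 2.42 m, τ = 20.5 × 2.42 = 49.61 N·m counterclockwise.
Sign: 22.6 × 10 = 226 N down at 3.28 m → arm 1.78 m, τ = 226 × 1.78 = 402.3 N·m counterclockwise.
Weight: 16.5 × 10 = 165 N down at 5.94 m → arm 0.88 m, τ = 165 × 0.88 = 145.2 N·m clockwise.
Net load moment about support B = 530.9 N·m counterclockwise.
Reaction R at support A is upward at 0 m, arm 5.06 m → moment R × 5.06 clockwise.
For rotational equilibrium, R × 5.06 = 530.9, so R = 105 N.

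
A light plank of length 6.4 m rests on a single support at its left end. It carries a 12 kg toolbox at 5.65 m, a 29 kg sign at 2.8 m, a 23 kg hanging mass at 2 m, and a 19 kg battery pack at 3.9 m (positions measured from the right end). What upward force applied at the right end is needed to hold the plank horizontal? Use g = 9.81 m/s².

F ≈ 402 N

Choose the left end as the axis so the unknown pivot reaction has zero arm there.
Toolbox: 12 × 9.81 = 117.7 N down at 5.65 m → arm 0.75 m, τ = 117.7 × 0.75 = 88.28 N·m clockwise.
Sign: 29 × 9.81 = 284.5 N down at 2.8 m → arm 3.6 m, τ = 284.5 × 3.6 = 1024 N·m clockwise.
Hanging mass: 23 × 9.81 = 225.6 N down at 2 m → arm 4.4 m, τ = 225.6 × 4.4 = 992.6 N·m clockwise.
Battery pack: 19 × 9.81 = 186.4 N down at 3.9 m → arm 2.5 m, τ = 186.4 × 2.5 = 466 N·m clockwise.
Net moment of the loads = 2571 N·m clockwise.
The upward force F acts at the right end, arm 6.4 m, giving F × 6.4 counterclockwise.
Στ = 0 ⇒ F × 6.4 = 2571 ⇒ F = 2571 / 6.4 = 402 N.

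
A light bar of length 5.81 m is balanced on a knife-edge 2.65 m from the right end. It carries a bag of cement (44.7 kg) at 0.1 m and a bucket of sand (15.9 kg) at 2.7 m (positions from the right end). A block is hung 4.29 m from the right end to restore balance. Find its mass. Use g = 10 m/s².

m ≈ 69 kg

Taking torques about the knife-edge (at 2.65 m from the right end):
Bag of cement: 44.7 × 10 = 447 N down at 0.1 m → arm 2.55 m, τ = 447 × 2.55 = 1140 N·m clockwise.
Bucket of sand: 15.9 × 10 = 159 N down at 2.7 m → arm 0.05 m, τ = 159 × 0.05 = 7.95 N·m counterclockwise.
Net moment of known loads = 1132 N·m clockwise.
An unknown mass m at 4.29 m has arm 1.64 m; its moment is m·g·1.64 counterclockwise.
Balancing moments: m × 10 × 1.64 = 1132, giving m = 1132 / (10 × 1.64) = 69 kg.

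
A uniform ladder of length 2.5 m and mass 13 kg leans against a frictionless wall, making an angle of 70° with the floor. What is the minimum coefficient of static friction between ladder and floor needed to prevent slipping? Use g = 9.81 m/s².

Taking torques about the foot of the ladder:
Ladder weight 13×9.81 = 127.5 N acts at 1.25 m along the ladder; its horizontal arm is 1.25·cos70° = 0.4275 m → τ = 54.51 N·m clockwise.
Wall normal N acts horizontally at the top; its moment arm is the height L sinθ = 2.5·sin70° = 2.349 m, counterclockwise.
Setting net torque to zero: N × 2.349 = 54.51 → N = 23.21 N.
ΣFx = 0 ⇒ f = N_wall = 23.21 N. ΣFy = 0 ⇒ N_floor = 127.5 N.
μ_min = f / N_floor = 23.21 / 127.5 = 0.182.

μ_min ≈ 0.182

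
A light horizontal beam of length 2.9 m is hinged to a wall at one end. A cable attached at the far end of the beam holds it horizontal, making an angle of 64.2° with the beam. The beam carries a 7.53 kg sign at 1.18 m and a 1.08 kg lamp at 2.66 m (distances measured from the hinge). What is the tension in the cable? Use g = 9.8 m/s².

Choose the hinge as the axis so the unknown hinge reaction has zero arm there.
Sign: 7.53 × 9.8 = 73.79 N down at 1.18 m → arm 1.18 m, τ = 73.79 × 1.18 = 87.07 N·m clockwise.
Lamp: 1.08 × 9.8 = 10.58 N down at 2.66 m → arm 2.66 m, τ = 10.58 × 2.66 = 28.14 N·m clockwise.
Total clockwise load moment = 115.2 N·m.
The cable tension T acts at 2.9 m; only its component perpendicular to the beam, T sinθ, produces torque. sin 64.2° = 0.9003.
Στ = 0 ⇒ T × 2.9 × 0.9003 = 115.2 ⇒ T = 115.2 / 2.611 = 44.1 N.

T ≈ 44.1 N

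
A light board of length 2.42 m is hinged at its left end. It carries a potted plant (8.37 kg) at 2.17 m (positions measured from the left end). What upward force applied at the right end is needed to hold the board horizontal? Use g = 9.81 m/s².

Sum moments about the left end (the unknown pivot reaction has zero arm there).
Potted plant: 8.37 × 9.81 = 82.11 N down at 2.17 m → arm 2.17 m, τ = 82.11 × 2.17 = 178.2 N·m clockwise.
Net moment of the loads = 178.2 N·m clockwise.
The upward force F acts at the right end, arm 2.42 m, giving F × 2.42 counterclockwise.
Setting net torque to zero: F × 2.42 = 178.2 → F = 178.2 / 2.42 = 73.6 N.

F ≈ 73.6 N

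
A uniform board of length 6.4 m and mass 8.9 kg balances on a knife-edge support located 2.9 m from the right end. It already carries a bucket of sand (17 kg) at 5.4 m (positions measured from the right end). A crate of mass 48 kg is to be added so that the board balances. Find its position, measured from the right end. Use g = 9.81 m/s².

Sum moments about the knife-edge support (at 2.9 m from the right end) (the support reaction has zero arm there).
Beam weight: 8.9 × 9.81 = 87.31 N down at 3.2 m → arm 0.3 m, τ = 87.31 × 0.3 = 26.19 N·m counterclockwise.
Bucket of sand: 17 × 9.81 = 166.8 N down at 5.4 m → arm 2.5 m, τ = 166.8 × 2.5 = 417 N·m counterclockwise.
Net moment of existing loads = 443.2 N·m counterclockwise.
The crate weighs 48 × 9.81 = 470.9 N and must supply an equal clockwise moment, so its lever arm about the knife-edge support is 443.2 / 470.9 = 0.941 m.
That puts it at 2.9 − 0.941 = 1.96 m from the right end.

x ≈ 1.96 m from the right end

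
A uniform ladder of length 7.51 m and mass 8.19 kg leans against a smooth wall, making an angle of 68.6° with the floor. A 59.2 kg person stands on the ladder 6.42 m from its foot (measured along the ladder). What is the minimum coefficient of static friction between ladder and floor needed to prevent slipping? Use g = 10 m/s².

Take moments about the foot of the ladder.
Ladder weight 8.19×10 = 81.9 N acts at 3.755 m along the ladder; its horizontal arm is 3.755·cos68.6° = 1.37 m → τ = 112.2 N·m clockwise.
Person: 59.2×10 = 592 N at 6.42 m → arm 2.343 m → τ = 1387 N·m clockwise.
Wall normal N acts horizontally at the top; its moment arm is the height L sinθ = 7.51·sin68.6° = 6.992 m, counterclockwise.
Setting net torque to zero: N × 6.992 = 1499 → N = 214.4 N.
ΣFx = 0 ⇒ f = N_wall = 214.4 N. ΣFy = 0 ⇒ N_floor = 673.9 N.
μ_min = f / N_floor = 214.4 / 673.9 = 0.318.

μ_min ≈ 0.318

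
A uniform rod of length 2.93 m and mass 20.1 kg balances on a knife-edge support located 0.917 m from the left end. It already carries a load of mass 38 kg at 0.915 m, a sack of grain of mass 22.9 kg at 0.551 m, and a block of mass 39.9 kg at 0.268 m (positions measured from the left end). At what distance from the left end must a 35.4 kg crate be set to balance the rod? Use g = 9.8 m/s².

x ≈ 1.58 m from the left end

About the knife-edge support (at 0.917 m from the left end):
Beam weight: 20.1 × 9.8 = 197 N down at 1.465 m → arm 0.548 m, τ = 197 × 0.548 = 108 N·m clockwise.
Load: 38 × 9.8 = 372.4 N down at 0.915 m → arm 0.002 m, τ = 372.4 × 0.002 = 0.7448 N·m counterclockwise.
Sack of grain: 22.9 × 9.8 = 224.4 N down at 0.551 m → arm 0.366 m, τ = 224.4 × 0.366 = 82.13 N·m counterclockwise.
Block: 39.9 × 9.8 = 391 N down at 0.268 m → arm 0.649 m, τ = 391 × 0.649 = 253.8 N·m counterclockwise.
Net moment of existing loads = 228.7 N·m counterclockwise.
The crate weighs 35.4 × 9.8 = 346.9 N and must supply an equal clockwise moment, so its lever arm about the knife-edge support is 228.7 / 346.9 = 0.659 m.
That puts it at 0.917 + 0.659 = 1.58 m from the left end.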